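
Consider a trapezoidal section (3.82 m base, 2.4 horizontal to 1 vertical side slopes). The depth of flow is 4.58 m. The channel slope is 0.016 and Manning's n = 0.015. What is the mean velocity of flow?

With bottom width b = 3.82 m and side slope z = 2.4: A = (b + zy)y = (3.82 + 2.4×4.58)×4.58 = 67.84 m²; P = b + 2y√(1+z²) = 3.82 + 2×4.58×2.6 = 27.64 m.
Hydraulic radius R = A/P = 67.84/27.64 = 2.455 m.
From Manning's equation, V = (1/n) R^(2/3) S^(1/2) = (1/0.015) × 2.455^(2/3) × 0.016^(1/2) = 15.3 m/s.

V = 15.3 m/s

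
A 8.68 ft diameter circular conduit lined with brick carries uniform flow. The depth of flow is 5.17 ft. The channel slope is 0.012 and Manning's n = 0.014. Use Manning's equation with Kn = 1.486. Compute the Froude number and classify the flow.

For a circular section of diameter D = 8.68 ft at depth y = 5.17 ft, the central angle is θ = 2 arccos(1 − 2y/D) = 3.526 rad. Then A = (D²/8)(θ − sin θ) = 36.75 ft² and P = Dθ/2 = 15.3 ft.
Hydraulic radius R = A/P = 36.75/15.3 = 2.401 ft.
V = (1.486/n) R^(2/3) √S = (1.486/0.014) × 2.401^(2/3) × √0.012 = 20.85 ft/s. Hydraulic depth D_h = A/T = 36.75/8.52 = 4.313 ft.
Froude number Fr = V/√(g·D_h) = 20.85/√(32.2×4.313) = 1.77, which is greater than 1, so the flow is supercritical.

supercritical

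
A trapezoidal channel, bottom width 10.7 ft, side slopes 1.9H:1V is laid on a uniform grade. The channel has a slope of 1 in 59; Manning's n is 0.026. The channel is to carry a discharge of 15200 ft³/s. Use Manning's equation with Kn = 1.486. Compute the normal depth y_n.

Manning's equation rearranged: A R^(2/3) = nQ / (1.486·√S) = 0.026 × 15200 / (1.486 × √0.01695) = 2043.
At y = 9.78 ft: A R^(2/3) = 885.2 — short.
At y = 17.3 ft: A R^(2/3) = 3230 — over.
At y = 14.2 ft: A R^(2/3) = 2044 — matches.

y_n = 14.2 ft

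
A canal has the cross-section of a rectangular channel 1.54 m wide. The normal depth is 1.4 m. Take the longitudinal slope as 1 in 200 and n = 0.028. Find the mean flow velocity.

V = 1.58 m/s

Flow area A = b·y = 1.54 × 1.4 = 2.156 m². Wetted perimeter P = b + 2y = 1.54 + 2×1.4 = 4.34 m.
Hydraulic radius R = A/P = 2.156/4.34 = 0.4968 m.
From Manning's equation, V = (1/n) R^(2/3) S^(1/2) = (1/0.028) × 0.4968^(2/3) × 0.005^(1/2) = 1.58 m/s.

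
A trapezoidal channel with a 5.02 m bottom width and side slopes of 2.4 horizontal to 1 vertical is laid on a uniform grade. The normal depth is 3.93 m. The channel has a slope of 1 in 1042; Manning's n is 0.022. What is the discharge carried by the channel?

Q = 137 m³/s

With bottom width b = 5.02 m and side slope z = 2.4: A = (b + zy)y = (5.02 + 2.4×3.93)×3.93 = 56.8 m²; P = b + 2y√(1+z²) = 5.02 + 2×3.93×2.6 = 25.46 m.
Hydraulic radius R = A/P = 56.8/25.46 = 2.231 m.
Manning's equation: Q = (1/n) A R^(2/3) S^(1/2) = (1/0.022) × 56.8 × 2.231^(2/3) × 0.0009597^(1/2) = 137 m³/s.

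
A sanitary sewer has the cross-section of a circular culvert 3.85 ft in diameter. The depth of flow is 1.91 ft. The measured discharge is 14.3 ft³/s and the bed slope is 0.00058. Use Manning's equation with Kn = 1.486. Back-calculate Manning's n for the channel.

For a circular section of diameter D = 3.85 ft at depth y = 1.91 ft, the central angle is θ = 2 arccos(1 − 2y/D) = 3.126 rad. Then A = (D²/8)(θ − sin θ) = 5.763 ft² and P = Dθ/2 = 6.018 ft.
Hydraulic radius R = A/P = 5.763/6.018 = 0.9577 ft.
Rearranging Manning's equation: n = (1.486/Q) A R^(2/3) S^(1/2) = (1.486/14.3) × 5.763 × 0.9577^(2/3) × √0.00058 = 0.014.

n = 0.014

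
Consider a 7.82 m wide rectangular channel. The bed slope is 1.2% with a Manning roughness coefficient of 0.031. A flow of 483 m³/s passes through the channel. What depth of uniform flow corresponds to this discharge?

y_n = 8.96 m

Manning's equation rearranged: A R^(2/3) = nQ / (1·√S) = 0.031 × 483 / (√0.012) = 136.7.
Trying y = 10.5 m: A R^(2/3) = 165 — over.
Trying y = 6.31 m: A R^(2/3) = 88.8 — short.
Trying y = 8.96 m: A R^(2/3) = 136.6 — ≈ 136.7.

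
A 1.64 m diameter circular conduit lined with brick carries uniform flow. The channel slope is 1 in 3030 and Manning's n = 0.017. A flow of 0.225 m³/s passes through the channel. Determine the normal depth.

Manning's equation rearranged: A R^(2/3) = nQ / (1·√S) = 0.017 × 0.225 / (√0.00033) = 0.2105.
Try y = 0.41 m: A R^(2/3) = 0.1597 — too small.
Try y = 0.472 m: A R^(2/3) = 0.2106 — close enough.

y_n = 0.472 m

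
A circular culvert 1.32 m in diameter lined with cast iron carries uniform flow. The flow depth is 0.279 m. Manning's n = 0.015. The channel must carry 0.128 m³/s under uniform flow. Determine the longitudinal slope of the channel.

For a circular section of diameter D = 1.32 m at depth y = 0.279 m, the central angle is θ = 2 arccos(1 − 2y/D) = 1.911 rad. Then A = (D²/8)(θ − sin θ) = 0.2108 m² and P = Dθ/2 = 1.261 m.
Hydraulic radius R = A/P = 0.2108/1.261 = 0.1672 m.
From Manning's equation, S = [nQ / (1 A R^(2/3))]² = [0.015 × 0.128 / (1 × 0.2108 × 0.1672^(2/3))]² = 0.0009.

S = 0.0009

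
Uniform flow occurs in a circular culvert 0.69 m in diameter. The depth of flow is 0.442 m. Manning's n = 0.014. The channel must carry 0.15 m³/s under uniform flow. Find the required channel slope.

S = 0.000599

For a circular section of diameter D = 0.69 m at depth y = 0.442 m, the central angle is θ = 2 arccos(1 − 2y/D) = 3.712 rad. Then A = (D²/8)(θ − sin θ) = 0.253 m² and P = Dθ/2 = 1.281 m.
Hydraulic radius R = A/P = 0.253/1.281 = 0.1976 m.
From Manning's equation, S = [nQ / (1 A R^(2/3))]² = [0.014 × 0.15 / (1 × 0.253 × 0.1976^(2/3))]² = 0.000599.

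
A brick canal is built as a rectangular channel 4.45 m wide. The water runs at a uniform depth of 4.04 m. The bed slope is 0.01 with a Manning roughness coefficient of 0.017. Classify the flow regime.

Flow area A = b·y = 4.45 × 4.04 = 17.98 m². Wetted perimeter P = b + 2y = 4.45 + 2×4.04 = 12.53 m.
Hydraulic radius R = A/P = 17.98/12.53 = 1.435 m.
V = (1/n) R^(2/3) √S = (1/0.017) × 1.435^(2/3) × √0.01 = 7.483 m/s. Hydraulic depth D_h = A/T = 17.98/4.45 = 4.04 m.
Froude number Fr = V/√(g·D_h) = 7.483/√(9.81×4.04) = 1.19, which is greater than 1, so the flow is supercritical.

supercritical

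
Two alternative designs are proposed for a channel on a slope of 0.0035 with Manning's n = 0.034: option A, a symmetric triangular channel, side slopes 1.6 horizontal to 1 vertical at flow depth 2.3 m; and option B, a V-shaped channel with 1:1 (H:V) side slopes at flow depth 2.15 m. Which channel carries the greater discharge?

Channel A: For a triangular section with side slope z = 1.6: A = zy² = 1.6×2.3² = 8.464 m²; P = 2y√(1+z²) = 2×2.3×1.887 = 8.679 m. Hydraulic radius R = A/P = 8.464/8.679 = 0.9752 m. Q_A = (1/0.034)·8.464·0.9752^(2/3)·√0.0035 = 14.48 m³/s.
Channel B: For a triangular section with side slope z = 1: A = zy² = 1×2.15² = 4.622 m²; P = 2y√(1+z²) = 2×2.15×1.414 = 6.081 m. Hydraulic radius R = A/P = 4.622/6.081 = 0.7601 m. Q_B = (1/0.034)·4.622·0.7601^(2/3)·√0.0035 = 6.699 m³/s.
Q_A = 14.48 m³/s vs Q_B = 6.699 m³/s, so channel A carries more.

channel A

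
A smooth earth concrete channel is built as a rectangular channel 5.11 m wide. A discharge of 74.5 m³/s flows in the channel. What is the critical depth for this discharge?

y_c = 2.79 m

For a rectangular channel, critical depth y_c = (q²/g)^(1/3) where q = Q/b = 74.5/5.11 = 14.58 m²/s.
So y_c = (14.58²/9.81)^(1/3) = 2.79 m.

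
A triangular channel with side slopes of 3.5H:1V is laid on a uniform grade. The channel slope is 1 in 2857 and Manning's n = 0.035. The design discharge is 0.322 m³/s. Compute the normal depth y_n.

Manning's equation rearranged: A R^(2/3) = nQ / (1·√S) = 0.035 × 0.322 / (√0.00035) = 0.6024.
Trying y = 0.734 m: A R^(2/3) = 0.9416 — too large.
Trying y = 0.475 m: A R^(2/3) = 0.295 — too small.
Trying y = 0.621 m: A R^(2/3) = 0.6029 — matches.

y_n = 0.621 m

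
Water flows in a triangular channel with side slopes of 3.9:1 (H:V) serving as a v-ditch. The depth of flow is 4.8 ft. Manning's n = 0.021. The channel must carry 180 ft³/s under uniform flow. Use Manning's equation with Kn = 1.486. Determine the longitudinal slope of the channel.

S = 0.00026

For a triangular section with side slope z = 3.9: A = zy² = 3.9×4.8² = 89.86 ft²; P = 2y√(1+z²) = 2×4.8×4.026 = 38.65 ft.
Hydraulic radius R = A/P = 89.86/38.65 = 2.325 ft.
From Manning's equation, S = [nQ / (1.486 A R^(2/3))]² = [0.021 × 180 / (1.486 × 89.86 × 2.325^(2/3))]² = 0.00026.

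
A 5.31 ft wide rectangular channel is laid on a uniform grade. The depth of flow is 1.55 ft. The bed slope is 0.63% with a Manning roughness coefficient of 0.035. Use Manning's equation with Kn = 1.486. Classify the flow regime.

subcritical

Flow area A = b·y = 5.31 × 1.55 = 8.23 ft². Wetted perimeter P = b + 2y = 5.31 + 2×1.55 = 8.41 ft.
Hydraulic radius R = A/P = 8.23/8.41 = 0.9787 ft.
V = (1.486/n) R^(2/3) √S = (1.486/0.035) × 0.9787^(2/3) × √0.0063 = 3.322 ft/s. Hydraulic depth D_h = A/T = 8.23/5.31 = 1.55 ft.
Froude number Fr = V/√(g·D_h) = 3.322/√(32.2×1.55) = 0.47, which is less than 1, so the flow is subcritical.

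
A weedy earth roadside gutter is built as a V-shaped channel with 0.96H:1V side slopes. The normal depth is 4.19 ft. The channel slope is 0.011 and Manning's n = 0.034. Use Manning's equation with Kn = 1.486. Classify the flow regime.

For a triangular section with side slope z = 0.96: A = zy² = 0.96×4.19² = 16.85 ft²; P = 2y√(1+z²) = 2×4.19×1.386 = 11.62 ft.
Hydraulic radius R = A/P = 16.85/11.62 = 1.451 ft.
V = (1.486/n) R^(2/3) √S = (1.486/0.034) × 1.451^(2/3) × √0.011 = 5.875 ft/s. Hydraulic depth D_h = A/T = 16.85/8.045 = 2.095 ft.
Froude number Fr = V/√(g·D_h) = 5.875/√(32.2×2.095) = 0.715, which is less than 1, so the flow is subcritical.

subcritical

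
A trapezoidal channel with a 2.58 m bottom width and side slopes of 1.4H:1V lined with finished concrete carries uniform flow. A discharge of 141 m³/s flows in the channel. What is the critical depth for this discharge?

At critical depth, Q² T / (g A³) = 1, i.e. A³/T = Q²/g = 141²/9.81 = 2027.
At y = 4.36 m: A³/T = 3670 — too large.
At y = 3.79 m: A³/T = 2024 — close enough.

y_c = 3.79 m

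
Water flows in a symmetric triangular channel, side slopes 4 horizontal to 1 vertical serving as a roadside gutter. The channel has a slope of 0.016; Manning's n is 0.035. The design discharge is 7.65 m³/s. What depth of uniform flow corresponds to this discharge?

y_n = 0.944 m

Manning's equation rearranged: A R^(2/3) = nQ / (1·√S) = 0.035 × 7.65 / (√0.016) = 2.117.
Try y = 0.763 m: A R^(2/3) = 1.2 — short.
Try y = 1.19 m: A R^(2/3) = 3.927 — over.
Try y = 0.944 m: A R^(2/3) = 2.118 — matches.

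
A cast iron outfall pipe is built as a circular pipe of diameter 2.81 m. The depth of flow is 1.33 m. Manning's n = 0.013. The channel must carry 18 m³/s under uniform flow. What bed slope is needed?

For a circular section of diameter D = 2.81 m at depth y = 1.33 m, the central angle is θ = 2 arccos(1 − 2y/D) = 3.035 rad. Then A = (D²/8)(θ − sin θ) = 2.89 m² and P = Dθ/2 = 4.264 m.
Hydraulic radius R = A/P = 2.89/4.264 = 0.6778 m.
From Manning's equation, S = [nQ / (1 A R^(2/3))]² = [0.013 × 18 / (1 × 2.89 × 0.6778^(2/3))]² = 0.011.

S = 0.011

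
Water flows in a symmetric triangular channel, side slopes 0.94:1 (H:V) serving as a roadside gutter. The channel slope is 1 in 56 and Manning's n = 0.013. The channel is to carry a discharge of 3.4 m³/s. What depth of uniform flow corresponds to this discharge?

Manning's equation rearranged: A R^(2/3) = nQ / (1·√S) = 0.013 × 3.4 / (√0.01786) = 0.3308.
Trying y = 0.605 m: A R^(2/3) = 0.1205 — too small.
Trying y = 0.979 m: A R^(2/3) = 0.4348 — too large.
Trying y = 0.884 m: A R^(2/3) = 0.3312 — ≈ 0.3308.

y_n = 0.884 m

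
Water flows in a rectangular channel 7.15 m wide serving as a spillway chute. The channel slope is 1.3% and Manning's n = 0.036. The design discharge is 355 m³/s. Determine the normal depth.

Manning's equation rearranged: A R^(2/3) = nQ / (1·√S) = 0.036 × 355 / (√0.013) = 112.1.
At y = 9.52 m: A R^(2/3) = 128.7 — too large.
At y = 6.59 m: A R^(2/3) = 82.52 — too small.
At y = 8.48 m: A R^(2/3) = 112.1 — matches.

y_n = 8.48 m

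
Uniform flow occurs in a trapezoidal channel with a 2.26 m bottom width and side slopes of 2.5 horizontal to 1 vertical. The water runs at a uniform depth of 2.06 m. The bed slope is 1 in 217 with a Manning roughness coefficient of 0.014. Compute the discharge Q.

With bottom width b = 2.26 m and side slope z = 2.5: A = (b + zy)y = (2.26 + 2.5×2.06)×2.06 = 15.26 m²; P = b + 2y√(1+z²) = 2.26 + 2×2.06×2.693 = 13.35 m.
Hydraulic radius R = A/P = 15.26/13.35 = 1.143 m.
Manning's equation: Q = (1/n) A R^(2/3) S^(1/2) = (1/0.014) × 15.26 × 1.143^(2/3) × 0.004608^(1/2) = 80.9 m³/s.

Q = 80.9 m³/s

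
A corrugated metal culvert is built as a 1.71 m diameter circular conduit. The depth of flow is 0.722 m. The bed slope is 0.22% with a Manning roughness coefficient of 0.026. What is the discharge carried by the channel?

For a circular section of diameter D = 1.71 m at depth y = 0.722 m, the central angle is θ = 2 arccos(1 − 2y/D) = 2.829 rad. Then A = (D²/8)(θ − sin θ) = 0.9218 m² and P = Dθ/2 = 2.419 m.
Hydraulic radius R = A/P = 0.9218/2.419 = 0.3811 m.
Manning's equation: Q = (1/n) A R^(2/3) S^(1/2) = (1/0.026) × 0.9218 × 0.3811^(2/3) × 0.0022^(1/2) = 0.874 m³/s.

Q = 0.874 m³/s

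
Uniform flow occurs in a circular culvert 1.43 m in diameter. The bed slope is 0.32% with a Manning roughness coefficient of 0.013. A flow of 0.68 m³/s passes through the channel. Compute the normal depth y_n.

y_n = 0.426 m

Manning's equation rearranged: A R^(2/3) = nQ / (1·√S) = 0.013 × 0.68 / (√0.0032) = 0.1563.
Trying y = 0.528 m: A R^(2/3) = 0.2352 — over.
Trying y = 0.309 m: A R^(2/3) = 0.08282 — short.
Trying y = 0.426 m: A R^(2/3) = 0.1563 — matches.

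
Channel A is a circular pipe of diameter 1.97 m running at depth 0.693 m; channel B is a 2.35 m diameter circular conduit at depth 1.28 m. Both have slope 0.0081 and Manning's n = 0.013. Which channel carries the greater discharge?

Channel A: For a circular section of diameter D = 1.97 m at depth y = 0.693 m, the central angle is θ = 2 arccos(1 − 2y/D) = 2.54 rad. Then A = (D²/8)(θ − sin θ) = 0.9573 m² and P = Dθ/2 = 2.502 m. Hydraulic radius R = A/P = 0.9573/2.502 = 0.3827 m. Q_A = (1/0.013)·0.9573·0.3827^(2/3)·√0.0081 = 3.493 m³/s.
Channel B: For a circular section of diameter D = 2.35 m at depth y = 1.28 m, the central angle is θ = 2 arccos(1 − 2y/D) = 3.321 rad. Then A = (D²/8)(θ − sin θ) = 2.415 m² and P = Dθ/2 = 3.902 m. Hydraulic radius R = A/P = 2.415/3.902 = 0.619 m. Q_B = (1/0.013)·2.415·0.619^(2/3)·√0.0081 = 12.14 m³/s.
Q_A = 3.493 m³/s vs Q_B = 12.14 m³/s, so channel B carries more.

channel B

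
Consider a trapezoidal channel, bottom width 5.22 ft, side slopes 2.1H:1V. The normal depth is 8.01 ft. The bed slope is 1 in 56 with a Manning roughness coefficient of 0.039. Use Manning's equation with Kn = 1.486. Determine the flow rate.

Q = 2320 ft³/s

With bottom width b = 5.22 ft and side slope z = 2.1: A = (b + zy)y = (5.22 + 2.1×8.01)×8.01 = 176.5 ft²; P = b + 2y√(1+z²) = 5.22 + 2×8.01×2.326 = 42.48 ft.
Hydraulic radius R = A/P = 176.5/42.48 = 4.156 ft.
Manning's equation: Q = (1.486/n) A R^(2/3) S^(1/2) = (1.486/0.039) × 176.5 × 4.156^(2/3) × 0.01786^(1/2) = 2320 ft³/s.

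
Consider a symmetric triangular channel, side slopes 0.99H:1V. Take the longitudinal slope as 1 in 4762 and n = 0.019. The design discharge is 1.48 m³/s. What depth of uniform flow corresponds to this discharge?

y_n = 1.67 m

Manning's equation rearranged: A R^(2/3) = nQ / (1·√S) = 0.019 × 1.48 / (√0.00021) = 1.94.
At y = 1.44 m: A R^(2/3) = 1.304 — too small.
At y = 1.84 m: A R^(2/3) = 2.508 — too large.
At y = 1.67 m: A R^(2/3) = 1.937 — matches.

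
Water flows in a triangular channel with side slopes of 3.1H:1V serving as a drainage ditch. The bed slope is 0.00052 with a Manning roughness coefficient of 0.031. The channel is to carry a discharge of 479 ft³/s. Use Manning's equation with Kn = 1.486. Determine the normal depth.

y_n = 7.71 ft

Manning's equation rearranged: A R^(2/3) = nQ / (1.486·√S) = 0.031 × 479 / (1.486 × √0.00052) = 438.2.
Try y = 9.24 ft: A R^(2/3) = 710.3 — high.
Try y = 6.53 ft: A R^(2/3) = 281.5 — low.
Try y = 7.71 ft: A R^(2/3) = 438.4 — close enough.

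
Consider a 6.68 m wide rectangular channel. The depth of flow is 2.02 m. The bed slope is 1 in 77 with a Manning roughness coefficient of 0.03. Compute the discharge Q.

Q = 59.8 m³/s

Flow area A = b·y = 6.68 × 2.02 = 13.49 m². Wetted perimeter P = b + 2y = 6.68 + 2×2.02 = 10.72 m.
Hydraulic radius R = A/P = 13.49/10.72 = 1.259 m.
Manning's equation: Q = (1/n) A R^(2/3) S^(1/2) = (1/0.03) × 13.49 × 1.259^(2/3) × 0.01299^(1/2) = 59.8 m³/s.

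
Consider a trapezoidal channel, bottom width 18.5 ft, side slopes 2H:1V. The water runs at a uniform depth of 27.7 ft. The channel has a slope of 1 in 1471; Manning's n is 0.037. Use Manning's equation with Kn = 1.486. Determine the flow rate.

Q = 12700 ft³/s

With bottom width b = 18.5 ft and side slope z = 2: A = (b + zy)y = (18.5 + 2×27.7)×27.7 = 2047 ft²; P = b + 2y√(1+z²) = 18.5 + 2×27.7×2.236 = 142.4 ft.
Hydraulic radius R = A/P = 2047/142.4 = 14.38 ft.
Manning's equation: Q = (1.486/n) A R^(2/3) S^(1/2) = (1.486/0.037) × 2047 × 14.38^(2/3) × 0.0006798^(1/2) = 12700 ft³/s.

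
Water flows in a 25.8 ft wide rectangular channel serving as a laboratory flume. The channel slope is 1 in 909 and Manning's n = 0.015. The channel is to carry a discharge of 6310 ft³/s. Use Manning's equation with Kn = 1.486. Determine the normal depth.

Manning's equation rearranged: A R^(2/3) = nQ / (1.486·√S) = 0.015 × 6310 / (1.486 × √0.0011) = 1920.
At y = 22.2 ft: A R^(2/3) = 2321 — too large.
At y = 16.1 ft: A R^(2/3) = 1543 — too small.
At y = 19.1 ft: A R^(2/3) = 1921 — close enough.

y_n = 19.1 ft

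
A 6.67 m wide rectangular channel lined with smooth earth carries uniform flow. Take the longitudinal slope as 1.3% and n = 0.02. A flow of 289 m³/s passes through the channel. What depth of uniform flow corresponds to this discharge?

y_n = 4.83 m

Manning's equation rearranged: A R^(2/3) = nQ / (1·√S) = 0.02 × 289 / (√0.013) = 50.69.
Try y = 3.61 m: A R^(2/3) = 34.75 — low.
Try y = 5.5 m: A R^(2/3) = 59.7 — high.
Try y = 4.83 m: A R^(2/3) = 50.68 — matches.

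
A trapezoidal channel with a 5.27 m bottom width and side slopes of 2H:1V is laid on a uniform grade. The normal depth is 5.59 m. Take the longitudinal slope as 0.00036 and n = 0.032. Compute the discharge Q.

With bottom width b = 5.27 m and side slope z = 2: A = (b + zy)y = (5.27 + 2×5.59)×5.59 = 91.96 m²; P = b + 2y√(1+z²) = 5.27 + 2×5.59×2.236 = 30.27 m.
Hydraulic radius R = A/P = 91.96/30.27 = 3.038 m.
Manning's equation: Q = (1/n) A R^(2/3) S^(1/2) = (1/0.032) × 91.96 × 3.038^(2/3) × 0.00036^(1/2) = 114 m³/s.

Q = 114 m³/s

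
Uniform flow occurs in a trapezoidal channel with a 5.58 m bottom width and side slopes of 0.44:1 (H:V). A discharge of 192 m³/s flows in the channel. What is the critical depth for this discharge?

y_c = 4.38 m

At critical depth, Q² T / (g A³) = 1, i.e. A³/T = Q²/g = 192²/9.81 = 3758.
Try y = 5.29 m: A³/T = 7152 — high.
Try y = 4.38 m: A³/T = 3768 — close enough.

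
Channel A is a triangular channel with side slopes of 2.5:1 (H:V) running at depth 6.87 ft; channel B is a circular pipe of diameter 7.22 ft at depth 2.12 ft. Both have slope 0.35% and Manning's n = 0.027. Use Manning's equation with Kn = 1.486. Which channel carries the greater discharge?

channel A

Channel A: For a triangular section with side slope z = 2.5: A = zy² = 2.5×6.87² = 118 ft²; P = 2y√(1+z²) = 2×6.87×2.693 = 37 ft. Hydraulic radius R = A/P = 118/37 = 3.189 ft. Q_A = (1.486/0.027)·118·3.189^(2/3)·√0.0035 = 832.4 ft³/s.
Channel B: For a circular section of diameter D = 7.22 ft at depth y = 2.12 ft, the central angle is θ = 2 arccos(1 − 2y/D) = 2.291 rad. Then A = (D²/8)(θ − sin θ) = 10.03 ft² and P = Dθ/2 = 8.269 ft. Hydraulic radius R = A/P = 10.03/8.269 = 1.213 ft. Q_B = (1.486/0.027)·10.03·1.213^(2/3)·√0.0035 = 37.12 ft³/s.
Q_A = 832.4 ft³/s vs Q_B = 37.12 ft³/s, so channel A carries more.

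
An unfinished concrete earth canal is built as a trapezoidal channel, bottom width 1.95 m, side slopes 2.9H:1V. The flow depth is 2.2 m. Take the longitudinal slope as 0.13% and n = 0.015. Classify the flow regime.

subcritical

With bottom width b = 1.95 m and side slope z = 2.9: A = (b + zy)y = (1.95 + 2.9×2.2)×2.2 = 18.33 m²; P = b + 2y√(1+z²) = 1.95 + 2×2.2×3.068 = 15.45 m.
Hydraulic radius R = A/P = 18.33/15.45 = 1.186 m.
V = (1/n) R^(2/3) √S = (1/0.015) × 1.186^(2/3) × √0.0013 = 2.694 m/s. Hydraulic depth D_h = A/T = 18.33/14.71 = 1.246 m.
Froude number Fr = V/√(g·D_h) = 2.694/√(9.81×1.246) = 0.771, which is less than 1, so the flow is subcritical.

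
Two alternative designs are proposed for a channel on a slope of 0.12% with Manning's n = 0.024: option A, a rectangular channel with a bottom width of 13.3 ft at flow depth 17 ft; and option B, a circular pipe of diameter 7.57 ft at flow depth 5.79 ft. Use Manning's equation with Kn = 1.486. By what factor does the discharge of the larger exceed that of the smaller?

Channel A: Flow area A = b·y = 13.3 × 17 = 226.1 ft². Wetted perimeter P = b + 2y = 13.3 + 2×17 = 47.3 ft. Hydraulic radius R = A/P = 226.1/47.3 = 4.78 ft. Q_A = (1.486/0.024)·226.1·4.78^(2/3)·√0.0012 = 1376 ft³/s.
Channel B: For a circular section of diameter D = 7.57 ft at depth y = 5.79 ft, the central angle is θ = 2 arccos(1 − 2y/D) = 4.258 rad. Then A = (D²/8)(θ − sin θ) = 36.94 ft² and P = Dθ/2 = 16.12 ft. Hydraulic radius R = A/P = 36.94/16.12 = 2.292 ft. Q_B = (1.486/0.024)·36.94·2.292^(2/3)·√0.0012 = 137.7 ft³/s.
The larger discharge is 1376 ft³/s and the smaller is 137.7 ft³/s; the ratio is 9.99.

9.99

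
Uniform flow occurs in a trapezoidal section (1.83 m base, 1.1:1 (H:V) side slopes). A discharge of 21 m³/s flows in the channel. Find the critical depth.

At critical depth, Q² T / (g A³) = 1, i.e. A³/T = Q²/g = 21²/9.81 = 44.95.
Trying y = 1.31 m: A³/T = 16.7 — low.
Trying y = 2.08 m: A³/T = 98.1 — high.
Trying y = 1.7 m: A³/T = 44.68 — ≈ 44.95.

y_c = 1.7 m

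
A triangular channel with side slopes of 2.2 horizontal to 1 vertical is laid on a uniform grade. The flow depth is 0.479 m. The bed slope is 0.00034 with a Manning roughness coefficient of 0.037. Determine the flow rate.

Q = 0.0911 m³/s

For a triangular section with side slope z = 2.2: A = zy² = 2.2×0.479² = 0.5048 m²; P = 2y√(1+z²) = 2×0.479×2.417 = 2.315 m.
Hydraulic radius R = A/P = 0.5048/2.315 = 0.218 m.
Manning's equation: Q = (1/n) A R^(2/3) S^(1/2) = (1/0.037) × 0.5048 × 0.218^(2/3) × 0.00034^(1/2) = 0.0911 m³/s.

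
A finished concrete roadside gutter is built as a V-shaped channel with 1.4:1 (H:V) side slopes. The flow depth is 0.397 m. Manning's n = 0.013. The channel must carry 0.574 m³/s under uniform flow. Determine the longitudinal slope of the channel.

For a triangular section with side slope z = 1.4: A = zy² = 1.4×0.397² = 0.2207 m²; P = 2y√(1+z²) = 2×0.397×1.72 = 1.366 m.
Hydraulic radius R = A/P = 0.2207/1.366 = 0.1615 m.
From Manning's equation, S = [nQ / (1 A R^(2/3))]² = [0.013 × 0.574 / (1 × 0.2207 × 0.1615^(2/3))]² = 0.013.

S = 0.013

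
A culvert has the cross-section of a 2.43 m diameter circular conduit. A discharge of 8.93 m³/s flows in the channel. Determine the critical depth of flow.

At critical depth, Q² T / (g A³) = 1, i.e. A³/T = Q²/g = 8.93²/9.81 = 8.129.
Trying y = 1.07 m: A³/T = 3.156 — low.
Trying y = 1.57 m: A³/T = 13.7 — high.
Trying y = 1.37 m: A³/T = 8.117 — ≈ 8.129.

y_c = 1.37 m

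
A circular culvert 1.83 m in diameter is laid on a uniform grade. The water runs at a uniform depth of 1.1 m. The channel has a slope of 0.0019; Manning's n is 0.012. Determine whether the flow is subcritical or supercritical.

subcritical

For a circular section of diameter D = 1.83 m at depth y = 1.1 m, the central angle is θ = 2 arccos(1 − 2y/D) = 3.549 rad. Then A = (D²/8)(θ − sin θ) = 1.651 m² and P = Dθ/2 = 3.247 m.
Hydraulic radius R = A/P = 1.651/3.247 = 0.5086 m.
V = (1/n) R^(2/3) √S = (1/0.012) × 0.5086^(2/3) × √0.0019 = 2.314 m/s. Hydraulic depth D_h = A/T = 1.651/1.792 = 0.9214 m.
Froude number Fr = V/√(g·D_h) = 2.314/√(9.81×0.9214) = 0.77, which is less than 1, so the flow is subcritical.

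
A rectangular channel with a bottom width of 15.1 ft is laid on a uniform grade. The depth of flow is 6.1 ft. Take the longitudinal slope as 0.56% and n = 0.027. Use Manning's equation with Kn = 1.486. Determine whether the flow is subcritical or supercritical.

Flow area A = b·y = 15.1 × 6.1 = 92.11 ft². Wetted perimeter P = b + 2y = 15.1 + 2×6.1 = 27.3 ft.
Hydraulic radius R = A/P = 92.11/27.3 = 3.374 ft.
V = (1.486/n) R^(2/3) √S = (1.486/0.027) × 3.374^(2/3) × √0.0056 = 9.265 ft/s. Hydraulic depth D_h = A/T = 92.11/15.1 = 6.1 ft.
Froude number Fr = V/√(g·D_h) = 9.265/√(32.2×6.1) = 0.661, which is less than 1, so the flow is subcritical.

subcritical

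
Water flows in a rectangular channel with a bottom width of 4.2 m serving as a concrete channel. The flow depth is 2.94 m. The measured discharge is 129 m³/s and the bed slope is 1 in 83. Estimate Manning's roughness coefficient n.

Flow area A = b·y = 4.2 × 2.94 = 12.35 m². Wetted perimeter P = b + 2y = 4.2 + 2×2.94 = 10.08 m.
Hydraulic radius R = A/P = 12.35/10.08 = 1.225 m.
Rearranging Manning's equation: n = (1/Q) A R^(2/3) S^(1/2) = (1/129) × 12.35 × 1.225^(2/3) × √0.01205 = 0.012.

n = 0.012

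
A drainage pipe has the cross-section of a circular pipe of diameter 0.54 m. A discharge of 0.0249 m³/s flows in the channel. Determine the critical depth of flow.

At critical depth, Q² T / (g A³) = 1, i.e. A³/T = Q²/g = 0.0249²/9.81 = 0.00006320.
Try y = 0.0831 m: A³/T = 0.00002867 — low.
Try y = 0.127 m: A³/T = 0.0001512 — high.
Try y = 0.102 m: A³/T = 0.00006415 — close enough.

y_c = 0.102 m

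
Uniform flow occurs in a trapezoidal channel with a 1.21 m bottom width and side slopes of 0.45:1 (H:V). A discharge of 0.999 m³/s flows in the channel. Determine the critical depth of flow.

y_c = 0.391 m

At critical depth, Q² T / (g A³) = 1, i.e. A³/T = Q²/g = 0.999²/9.81 = 0.1017.
Try y = 0.491 m: A³/T = 0.21 — too large.
Try y = 0.391 m: A³/T = 0.1019 — close enough.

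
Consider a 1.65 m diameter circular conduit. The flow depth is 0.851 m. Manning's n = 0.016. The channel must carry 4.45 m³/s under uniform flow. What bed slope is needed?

For a circular section of diameter D = 1.65 m at depth y = 0.851 m, the central angle is θ = 2 arccos(1 − 2y/D) = 3.205 rad. Then A = (D²/8)(θ − sin θ) = 1.112 m² and P = Dθ/2 = 2.644 m.
Hydraulic radius R = A/P = 1.112/2.644 = 0.4206 m.
From Manning's equation, S = [nQ / (1 A R^(2/3))]² = [0.016 × 4.45 / (1 × 1.112 × 0.4206^(2/3))]² = 0.013.

S = 0.013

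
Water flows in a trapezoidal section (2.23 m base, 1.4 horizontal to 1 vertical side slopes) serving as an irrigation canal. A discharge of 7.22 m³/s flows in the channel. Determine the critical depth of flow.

At critical depth, Q² T / (g A³) = 1, i.e. A³/T = Q²/g = 7.22²/9.81 = 5.314.
Trying y = 1.07 m: A³/T = 12.15 — too large.
Trying y = 0.711 m: A³/T = 2.857 — too small.
Trying y = 0.849 m: A³/T = 5.307 — close enough.

y_c = 0.849 m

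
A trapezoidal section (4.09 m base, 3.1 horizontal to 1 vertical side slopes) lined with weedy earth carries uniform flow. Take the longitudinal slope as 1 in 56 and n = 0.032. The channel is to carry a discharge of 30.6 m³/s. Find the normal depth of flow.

y_n = 1.15 m

Manning's equation rearranged: A R^(2/3) = nQ / (1·√S) = 0.032 × 30.6 / (√0.01786) = 7.328.
Try y = 1.03 m: A R^(2/3) = 5.883 — short.
Try y = 1.29 m: A R^(2/3) = 9.254 — over.
Try y = 1.15 m: A R^(2/3) = 7.332 — ≈ 7.328.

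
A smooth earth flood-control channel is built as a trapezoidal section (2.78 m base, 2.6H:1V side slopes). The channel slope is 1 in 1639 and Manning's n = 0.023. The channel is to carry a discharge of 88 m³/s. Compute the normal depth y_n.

Manning's equation rearranged: A R^(2/3) = nQ / (1·√S) = 0.023 × 88 / (√0.0006101) = 81.94.
Trying y = 4.81 m: A R^(2/3) = 134.9 — over.
Trying y = 3.08 m: A R^(2/3) = 46.7 — short.
Trying y = 3.91 m: A R^(2/3) = 81.97 — ≈ 81.94.

y_n = 3.91 m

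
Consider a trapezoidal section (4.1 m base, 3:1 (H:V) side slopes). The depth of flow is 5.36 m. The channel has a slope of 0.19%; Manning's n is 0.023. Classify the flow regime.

subcritical

With bottom width b = 4.1 m and side slope z = 3: A = (b + zy)y = (4.1 + 3×5.36)×5.36 = 108.2 m²; P = b + 2y√(1+z²) = 4.1 + 2×5.36×3.162 = 38 m.
Hydraulic radius R = A/P = 108.2/38 = 2.846 m.
V = (1/n) R^(2/3) √S = (1/0.023) × 2.846^(2/3) × √0.0019 = 3.806 m/s. Hydraulic depth D_h = A/T = 108.2/36.26 = 2.983 m.
Froude number Fr = V/√(g·D_h) = 3.806/√(9.81×2.983) = 0.704, which is less than 1, so the flow is subcritical.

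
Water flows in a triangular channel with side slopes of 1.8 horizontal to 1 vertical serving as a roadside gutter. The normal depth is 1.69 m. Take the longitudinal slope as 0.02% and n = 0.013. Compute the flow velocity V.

For a triangular section with side slope z = 1.8: A = zy² = 1.8×1.69² = 5.141 m²; P = 2y√(1+z²) = 2×1.69×2.059 = 6.96 m.
Hydraulic radius R = A/P = 5.141/6.96 = 0.7387 m.
From Manning's equation, V = (1/n) R^(2/3) S^(1/2) = (1/0.013) × 0.7387^(2/3) × 0.0002^(1/2) = 0.889 m/s.

V = 0.889 m/s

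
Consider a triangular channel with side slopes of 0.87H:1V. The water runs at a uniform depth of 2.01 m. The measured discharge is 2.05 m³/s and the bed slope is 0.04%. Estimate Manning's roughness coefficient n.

n = 0.026

For a triangular section with side slope z = 0.87: A = zy² = 0.87×2.01² = 3.515 m²; P = 2y√(1+z²) = 2×2.01×1.325 = 5.328 m.
Hydraulic radius R = A/P = 3.515/5.328 = 0.6596 m.
Rearranging Manning's equation: n = (1/Q) A R^(2/3) S^(1/2) = (1/2.05) × 3.515 × 0.6596^(2/3) × √0.0004 = 0.026.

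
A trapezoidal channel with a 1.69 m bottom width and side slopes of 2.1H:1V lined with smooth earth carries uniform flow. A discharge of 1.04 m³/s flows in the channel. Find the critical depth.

y_c = 0.297 m

At critical depth, Q² T / (g A³) = 1, i.e. A³/T = Q²/g = 1.04²/9.81 = 0.1103.
At y = 0.366 m: A³/T = 0.2258 — over.
At y = 0.297 m: A³/T = 0.1105 — close enough.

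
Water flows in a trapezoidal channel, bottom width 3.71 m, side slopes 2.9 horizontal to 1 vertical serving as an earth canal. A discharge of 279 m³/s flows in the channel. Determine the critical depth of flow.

At critical depth, Q² T / (g A³) = 1, i.e. A³/T = Q²/g = 279²/9.81 = 7935.
At y = 3.36 m: A³/T = 3982 — short.
At y = 4.76 m: A³/T = 18500 — over.
At y = 3.93 m: A³/T = 7896 — close enough.

y_c = 3.93 m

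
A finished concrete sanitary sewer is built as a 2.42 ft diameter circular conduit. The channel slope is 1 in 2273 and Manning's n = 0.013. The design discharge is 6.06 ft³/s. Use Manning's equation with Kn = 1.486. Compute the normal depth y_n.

y_n = 1.59 ft

Manning's equation rearranged: A R^(2/3) = nQ / (1.486·√S) = 0.013 × 6.06 / (1.486 × √0.0004399) = 2.528.
At y = 1.37 ft: A R^(2/3) = 2.019 — short.
At y = 2.01 ft: A R^(2/3) = 3.328 — over.
At y = 1.59 ft: A R^(2/3) = 2.527 — close enough.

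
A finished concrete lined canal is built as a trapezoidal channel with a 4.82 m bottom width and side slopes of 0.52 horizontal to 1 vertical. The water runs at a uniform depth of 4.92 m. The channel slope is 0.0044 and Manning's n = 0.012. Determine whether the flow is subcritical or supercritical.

With bottom width b = 4.82 m and side slope z = 0.52: A = (b + zy)y = (4.82 + 0.52×4.92)×4.92 = 36.3 m²; P = b + 2y√(1+z²) = 4.82 + 2×4.92×1.127 = 15.91 m.
Hydraulic radius R = A/P = 36.3/15.91 = 2.282 m.
V = (1/n) R^(2/3) √S = (1/0.012) × 2.282^(2/3) × √0.0044 = 9.58 m/s. Hydraulic depth D_h = A/T = 36.3/9.937 = 3.653 m.
Froude number Fr = V/√(g·D_h) = 9.58/√(9.81×3.653) = 1.6, which is greater than 1, so the flow is supercritical.

supercritical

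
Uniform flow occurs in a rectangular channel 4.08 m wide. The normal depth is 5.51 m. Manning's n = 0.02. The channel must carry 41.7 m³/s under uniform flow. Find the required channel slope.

S = 0.00081

Flow area A = b·y = 4.08 × 5.51 = 22.48 m². Wetted perimeter P = b + 2y = 4.08 + 2×5.51 = 15.1 m.
Hydraulic radius R = A/P = 22.48/15.1 = 1.489 m.
From Manning's equation, S = [nQ / (1 A R^(2/3))]² = [0.02 × 41.7 / (1 × 22.48 × 1.489^(2/3))]² = 0.00081.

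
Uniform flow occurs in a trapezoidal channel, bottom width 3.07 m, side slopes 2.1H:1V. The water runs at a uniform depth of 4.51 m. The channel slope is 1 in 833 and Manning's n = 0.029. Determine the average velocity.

V = 2.11 m/s

With bottom width b = 3.07 m and side slope z = 2.1: A = (b + zy)y = (3.07 + 2.1×4.51)×4.51 = 56.56 m²; P = b + 2y√(1+z²) = 3.07 + 2×4.51×2.326 = 24.05 m.
Hydraulic radius R = A/P = 56.56/24.05 = 2.352 m.
From Manning's equation, V = (1/n) R^(2/3) S^(1/2) = (1/0.029) × 2.352^(2/3) × 0.0012^(1/2) = 2.11 m/s.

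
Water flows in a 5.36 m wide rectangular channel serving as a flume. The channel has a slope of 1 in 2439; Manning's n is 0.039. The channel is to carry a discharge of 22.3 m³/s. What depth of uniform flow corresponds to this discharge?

Manning's equation rearranged: A R^(2/3) = nQ / (1·√S) = 0.039 × 22.3 / (√0.00041) = 42.95.
Try y = 3.83 m: A R^(2/3) = 27.81 — short.
Try y = 6.25 m: A R^(2/3) = 50.95 — over.
Try y = 5.43 m: A R^(2/3) = 42.98 — ≈ 42.95.

y_n = 5.43 m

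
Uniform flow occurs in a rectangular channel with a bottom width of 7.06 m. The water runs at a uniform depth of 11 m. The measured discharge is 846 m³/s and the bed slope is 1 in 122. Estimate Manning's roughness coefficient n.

Flow area A = b·y = 7.06 × 11 = 77.66 m². Wetted perimeter P = b + 2y = 7.06 + 2×11 = 29.06 m.
Hydraulic radius R = A/P = 77.66/29.06 = 2.672 m.
Rearranging Manning's equation: n = (1/Q) A R^(2/3) S^(1/2) = (1/846) × 77.66 × 2.672^(2/3) × √0.008197 = 0.016.

n = 0.016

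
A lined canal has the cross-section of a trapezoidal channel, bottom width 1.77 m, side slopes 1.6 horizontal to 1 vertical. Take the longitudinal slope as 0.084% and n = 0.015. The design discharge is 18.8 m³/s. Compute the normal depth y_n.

Manning's equation rearranged: A R^(2/3) = nQ / (1·√S) = 0.015 × 18.8 / (√0.00084) = 9.73.
At y = 1.43 m: A R^(2/3) = 5.041 — too small.
At y = 2.26 m: A R^(2/3) = 13.61 — too large.
At y = 1.94 m: A R^(2/3) = 9.707 — close enough.

y_n = 1.94 m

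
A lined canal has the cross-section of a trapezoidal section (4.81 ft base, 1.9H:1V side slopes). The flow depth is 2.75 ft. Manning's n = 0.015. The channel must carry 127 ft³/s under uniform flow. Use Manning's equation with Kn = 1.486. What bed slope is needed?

S = 0.0011

With bottom width b = 4.81 ft and side slope z = 1.9: A = (b + zy)y = (4.81 + 1.9×2.75)×2.75 = 27.6 ft²; P = b + 2y√(1+z²) = 4.81 + 2×2.75×2.147 = 16.62 ft.
Hydraulic radius R = A/P = 27.6/16.62 = 1.661 ft.
From Manning's equation, S = [nQ / (1.486 A R^(2/3))]² = [0.015 × 127 / (1.486 × 27.6 × 1.661^(2/3))]² = 0.0011.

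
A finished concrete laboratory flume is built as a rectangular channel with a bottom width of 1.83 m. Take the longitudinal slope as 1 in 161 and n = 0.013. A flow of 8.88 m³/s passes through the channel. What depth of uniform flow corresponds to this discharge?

y_n = 1.23 m

Manning's equation rearranged: A R^(2/3) = nQ / (1·√S) = 0.013 × 8.88 / (√0.006211) = 1.465.
Try y = 1.03 m: A R^(2/3) = 1.163 — short.
Try y = 1.56 m: A R^(2/3) = 1.978 — over.
Try y = 1.23 m: A R^(2/3) = 1.464 — ≈ 1.465.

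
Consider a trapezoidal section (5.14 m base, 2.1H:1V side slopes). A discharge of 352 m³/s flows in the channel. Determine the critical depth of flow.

At critical depth, Q² T / (g A³) = 1, i.e. A³/T = Q²/g = 352²/9.81 = 12630.
Try y = 3.98 m: A³/T = 7094 — short.
Try y = 5.11 m: A³/T = 20050 — over.
Try y = 4.58 m: A³/T = 12670 — matches.

y_c = 4.58 m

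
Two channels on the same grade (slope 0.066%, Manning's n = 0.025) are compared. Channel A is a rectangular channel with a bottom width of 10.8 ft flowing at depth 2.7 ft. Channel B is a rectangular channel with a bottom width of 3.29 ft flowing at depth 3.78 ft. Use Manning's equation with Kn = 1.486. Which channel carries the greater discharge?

channel A

Channel A: Flow area A = b·y = 10.8 × 2.7 = 29.16 ft². Wetted perimeter P = b + 2y = 10.8 + 2×2.7 = 16.2 ft. Hydraulic radius R = A/P = 29.16/16.2 = 1.8 ft. Q_A = (1.486/0.025)·29.16·1.8^(2/3)·√0.00066 = 65.89 ft³/s.
Channel B: Flow area A = b·y = 3.29 × 3.78 = 12.44 ft². Wetted perimeter P = b + 2y = 3.29 + 2×3.78 = 10.85 ft. Hydraulic radius R = A/P = 12.44/10.85 = 1.146 ft. Q_B = (1.486/0.025)·12.44·1.146^(2/3)·√0.00066 = 20.8 ft³/s.
Q_A = 65.89 ft³/s vs Q_B = 20.8 ft³/s, so channel A carries more.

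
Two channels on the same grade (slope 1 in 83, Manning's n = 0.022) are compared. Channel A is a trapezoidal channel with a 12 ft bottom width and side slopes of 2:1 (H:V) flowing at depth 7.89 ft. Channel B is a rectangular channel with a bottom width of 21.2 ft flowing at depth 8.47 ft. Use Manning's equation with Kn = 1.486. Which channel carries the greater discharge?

channel A

Channel A: With bottom width b = 12 ft and side slope z = 2: A = (b + zy)y = (12 + 2×7.89)×7.89 = 219.2 ft²; P = b + 2y√(1+z²) = 12 + 2×7.89×2.236 = 47.29 ft. Hydraulic radius R = A/P = 219.2/47.29 = 4.635 ft. Q_A = (1.486/0.022)·219.2·4.635^(2/3)·√0.01205 = 4518 ft³/s.
Channel B: Flow area A = b·y = 21.2 × 8.47 = 179.6 ft². Wetted perimeter P = b + 2y = 21.2 + 2×8.47 = 38.14 ft. Hydraulic radius R = A/P = 179.6/38.14 = 4.708 ft. Q_B = (1.486/0.022)·179.6·4.708^(2/3)·√0.01205 = 3740 ft³/s.
Q_A = 4518 ft³/s vs Q_B = 3740 ft³/s, so channel A carries more.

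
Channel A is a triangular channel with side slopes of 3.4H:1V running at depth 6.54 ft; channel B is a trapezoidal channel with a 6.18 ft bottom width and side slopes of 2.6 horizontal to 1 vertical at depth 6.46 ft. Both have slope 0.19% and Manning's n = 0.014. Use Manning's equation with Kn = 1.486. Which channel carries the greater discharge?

Channel A: For a triangular section with side slope z = 3.4: A = zy² = 3.4×6.54² = 145.4 ft²; P = 2y√(1+z²) = 2×6.54×3.544 = 46.36 ft. Hydraulic radius R = A/P = 145.4/46.36 = 3.137 ft. Q_A = (1.486/0.014)·145.4·3.137^(2/3)·√0.0019 = 1442 ft³/s.
Channel B: With bottom width b = 6.18 ft and side slope z = 2.6: A = (b + zy)y = (6.18 + 2.6×6.46)×6.46 = 148.4 ft²; P = b + 2y√(1+z²) = 6.18 + 2×6.46×2.786 = 42.17 ft. Hydraulic radius R = A/P = 148.4/42.17 = 3.52 ft. Q_B = (1.486/0.014)·148.4·3.52^(2/3)·√0.0019 = 1589 ft³/s.
Q_A = 1442 ft³/s vs Q_B = 1589 ft³/s, so channel B carries more.

channel B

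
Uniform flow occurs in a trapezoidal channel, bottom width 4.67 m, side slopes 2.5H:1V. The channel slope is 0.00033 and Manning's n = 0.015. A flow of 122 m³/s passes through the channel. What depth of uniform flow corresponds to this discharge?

Manning's equation rearranged: A R^(2/3) = nQ / (1·√S) = 0.015 × 122 / (√0.00033) = 100.7.
At y = 3.58 m: A R^(2/3) = 78.33 — low.
At y = 4.01 m: A R^(2/3) = 101 — ≈ 100.7.

y_n = 4.01 m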